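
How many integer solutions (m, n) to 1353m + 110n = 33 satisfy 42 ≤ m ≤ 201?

gcd(1353, 110) = 11.
By Bézout, 1353×(-3) + 110×(37) = 11.
Particular solution: (1, -12).
General solution: m = 1 + 10t, n = -12 - 123t for integer t.
42 ≤ 1 + 10t ≤ 201 gives t ∈ [5, 20], which is 16 values.

16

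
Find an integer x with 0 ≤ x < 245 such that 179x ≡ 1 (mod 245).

219

gcd(245, 179) = 1.
By Bézout, 179*(-26) + 245*(19) = 1.
So 179*-26 ≡ 1 (mod 245), and -26 mod 245 = 219.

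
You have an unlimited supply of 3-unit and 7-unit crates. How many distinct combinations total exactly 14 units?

Need nonnegative integers with 3j + 7k = 14.
gcd(3, 7) = 1, and 3·(-2) + 7·(1) = 1.
So (j₀, k₀) = (-28, 14); general j = -28 + 7t, k = 14 - 3t.
j ≥ 0 ⇒ t ≥ 4; k ≥ 0 ⇒ t ≤ 4. That's 1 value of t.

1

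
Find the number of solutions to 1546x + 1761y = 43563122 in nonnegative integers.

16

gcd(1761, 1546):
  1761 = 1×1546 + 215
  1546 = 7×215 + 41
  215 = 5×41 + 10
  41 = 4×10 + 1
  10 = 10×1
so gcd(1761, 1546) = 1.
Back-substitute for Bézout coefficients:
  1 = 41 - 4×10
  ... = 1546×(172) + 1761×(-151)
Scale by 43563122: one solution is (7492856984, -6578031422). Reduce x mod 1761: (977, 23880).
General: x = 977 + 1761t, y = 23880 - 1546t.
x ≥ 0 ⇒ t ≥ 0; y ≥ 0 ⇒ t ≤ 15. So t ∈ [0, 15]: 16 solutions.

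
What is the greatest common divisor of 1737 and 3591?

gcd(3591, 1737) = 9  (3591 = 2×1737 + 117, 1737 = 14×117 + 99, 117 = 1×99 + 18, 99 = 5×18 + 9, 18 = 2×9).

9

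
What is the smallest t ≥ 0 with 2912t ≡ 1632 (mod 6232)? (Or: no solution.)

771

gcd(6232, 2912) = 8.
8 divides 1632, so solutions exist.
By Bézout, 2912×(336) + 6232×(-157) = 8.
So 2912×(336) ≡ 8 (mod 6232); multiply by 204: t ≡ 68544 (mod 779).
Smallest nonnegative: t = 68544 mod 779 = 771.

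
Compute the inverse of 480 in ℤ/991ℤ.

927

gcd(991, 480) = 1  (991 = 2*480 + 31, 480 = 15*31 + 15, 31 = 2*15 + 1, 15 = 15*1).
Back-substituting, 480*(-64) + 991*(31) = 1.
So 480*-64 ≡ 1 (mod 991), and -64 mod 991 = 927.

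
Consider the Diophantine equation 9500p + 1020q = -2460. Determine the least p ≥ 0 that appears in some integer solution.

gcd(9500, 1020):
  9500 = 9×1020 + 320
  1020 = 3×320 + 60
  320 = 5×60 + 20
  60 = 3×20
so gcd(9500, 1020) = 20.
20 divides -2460, so solutions exist.
Back-substitute for Bézout coefficients:
  20 = 320 - 5×60
  ... = 9500×(16) + 1020×(-149)
Scale by -2460/20 = -123: (p₀, q₀) = (-1968, 18327).
General solution: p = -1968 + 51t, q = 18327 - 475t for integer t.
p ≥ 0: smallest is -1968 mod 51 = 21 (at t = 39), with q = -198.

21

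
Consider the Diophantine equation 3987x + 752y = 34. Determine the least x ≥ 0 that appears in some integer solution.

454

gcd(3987, 752):
  3987 = 5×752 + 227
  752 = 3×227 + 71
  227 = 3×71 + 14
  71 = 5×14 + 1
  14 = 14×1
so gcd(3987, 752) = 1.
1 divides 34, so solutions exist.
Back-substitute for Bézout coefficients:
  1 = 71 - 5×14
  ... = 3987×(-53) + 752×(281)
Scale by 34/1 = 34: (x₀, y₀) = (-1802, 9554).
General solution: x = -1802 + 752t, y = 9554 - 3987t for integer t.
x ≥ 0: smallest is -1802 mod 752 = 454 (at t = 3), with y = -2407.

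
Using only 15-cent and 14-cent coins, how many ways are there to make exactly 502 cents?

Need nonnegative integers with 15j + 14k = 502.
gcd(15, 14) = 1, and 15·(1) + 14·(-1) = 1.
So (j₀, k₀) = (502, -502); general j = 502 + 14t, k = -502 - 15t.
j ≥ 0 ⇒ t ≥ -35; k ≥ 0 ⇒ t ≤ -34. That's 2 values of t.

2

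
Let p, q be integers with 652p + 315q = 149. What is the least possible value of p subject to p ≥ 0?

107

gcd(652, 315):
  652 = 2·315 + 22
  315 = 14·22 + 7
  22 = 3·7 + 1
  7 = 7·1
so gcd(652, 315) = 1.
1 divides 149, so solutions exist.
Back-substitute for Bézout coefficients:
  1 = 22 - 3·7
  ... = 652·(43) + 315·(-89)
Scale by 149/1 = 149: (p₀, q₀) = (6407, -13261).
General solution: p = 6407 + 315t, q = -13261 - 652t for integer t.
p ≥ 0: smallest is 6407 mod 315 = 107 (at t = -20), with q = -221.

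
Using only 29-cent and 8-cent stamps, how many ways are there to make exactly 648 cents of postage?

3

Need nonnegative integers with 29j + 8k = 648.
gcd(29, 8) = 1, and 29·(-3) + 8·(11) = 1.
So (j₀, k₀) = (-1944, 7128); general j = -1944 + 8t, k = 7128 - 29t.
j ≥ 0 ⇒ t ≥ 243; k ≥ 0 ⇒ t ≤ 245. That's 3 values of t.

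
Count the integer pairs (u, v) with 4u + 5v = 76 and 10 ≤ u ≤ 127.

23

gcd(5, 4) = 1  (5 = 1×4 + 1, 4 = 4×1).
Back-substituting, 4×(-1) + 5×(1) = 1.
Scale by 76: particular solution (-76, 76); reduce u mod 5: (4, 12).
General solution: u = 4 + 5t, v = 12 - 4t for integer t.
10 ≤ 4 + 5t ≤ 127 gives t ∈ [2, 24], which is 23 values.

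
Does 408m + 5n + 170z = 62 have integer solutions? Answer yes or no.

gcd(408, 5) = 1  (408 = 81×5 + 3, 5 = 1×3 + 2, 3 = 1×2 + 1, 2 = 2×1).
gcd(1, 170) = 1.
1 divides 62, so integer solutions exist.

yes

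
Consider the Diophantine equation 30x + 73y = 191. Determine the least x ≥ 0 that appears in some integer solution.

gcd(73, 30):
  73 = 2*30 + 13
  30 = 2*13 + 4
  13 = 3*4 + 1
  4 = 4*1
so gcd(73, 30) = 1.
1 divides 191, so solutions exist.
Back-substitute for Bézout coefficients:
  1 = 13 - 3*4
  ... = 30*(-17) + 73*(7)
Scale by 191/1 = 191: (x₀, y₀) = (-3247, 1337).
General solution: x = -3247 + 73t, y = 1337 - 30t for integer t.
x ≥ 0: smallest is -3247 mod 73 = 38 (at t = 45), with y = -13.

38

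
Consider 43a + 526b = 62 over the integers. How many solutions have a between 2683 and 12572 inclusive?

gcd(526, 43) = 1.
By Bézout, 43×(-159) + 526×(13) = 1.
Particular solution: (136, -11).
General solution: a = 136 + 526t, b = -11 - 43t for integer t.
2683 ≤ 136 + 526t ≤ 12572 gives t ∈ [5, 23], which is 19 values.

19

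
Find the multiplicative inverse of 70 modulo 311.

40

gcd(311, 70) = 1.
By Bézout, 70·(40) + 311·(-9) = 1.
So 70·40 ≡ 1 (mod 311), and 40 mod 311 = 40.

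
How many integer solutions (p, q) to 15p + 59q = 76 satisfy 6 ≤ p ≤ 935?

16

gcd(59, 15) = 1  (59 = 3*15 + 14, 15 = 1*14 + 1, 14 = 14*1).
Back-substituting, 15*(4) + 59*(-1) = 1.
Scale by 76: particular solution (304, -76); reduce p mod 59: (9, -1).
General solution: p = 9 + 59t, q = -1 - 15t for integer t.
6 ≤ 9 + 59t ≤ 935 gives t ∈ [0, 15], which is 16 values.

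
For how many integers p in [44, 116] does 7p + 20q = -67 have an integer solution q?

gcd(20, 7) = 1  (20 = 2×7 + 6, 7 = 1×6 + 1, 6 = 6×1).
Back-substituting, 7×(3) + 20×(-1) = 1.
Scale by -67: particular solution (-201, 67); reduce p mod 20: (19, -10).
General solution: p = 19 + 20t, q = -10 - 7t for integer t.
44 ≤ 19 + 20t ≤ 116 gives t ∈ [2, 4], which is 3 values.

3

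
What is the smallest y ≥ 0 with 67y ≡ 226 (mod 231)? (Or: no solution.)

193

gcd(231, 67):
  231 = 3*67 + 30
  67 = 2*30 + 7
  30 = 4*7 + 2
  7 = 3*2 + 1
  2 = 2*1
so gcd(231, 67) = 1.
1 divides 226, so solutions exist.
Back-substitute for Bézout coefficients:
  1 = 7 - 3*2
  ... = 67*(100) + 231*(-29)
So 67*(100) ≡ 1 (mod 231); multiply by 226: y ≡ 22600 (mod 231).
Smallest nonnegative: y = 22600 mod 231 = 193.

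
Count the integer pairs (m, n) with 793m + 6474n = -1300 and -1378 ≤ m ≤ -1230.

0

gcd(6474, 793):
  6474 = 8*793 + 130
  793 = 6*130 + 13
  130 = 10*13
so gcd(6474, 793) = 13.
Back-substitute for Bézout coefficients:
  13 = 793 - 6*130
  ... = 793*(49) + 6474*(-6)
Scale by -100: particular solution (-4900, 600); reduce m mod 498: (80, -10).
General solution: m = 80 + 498t, n = -10 - 61t for integer t.
-1378 ≤ 80 + 498t ≤ -1230 gives t ∈ [-2, -3], which is 0 values.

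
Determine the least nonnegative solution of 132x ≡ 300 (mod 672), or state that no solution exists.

gcd(672, 132) = 12.
12 divides 300, so solutions exist.
By Bézout, 132*(-5) + 672*(1) = 12.
So 132*(-5) ≡ 12 (mod 672); multiply by 25: x ≡ -125 (mod 56).
Smallest nonnegative: x = -125 mod 56 = 43.

43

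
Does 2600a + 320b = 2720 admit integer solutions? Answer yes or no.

gcd(2600, 320) = 40.
40 divides 2720, so integer solutions exist.

yes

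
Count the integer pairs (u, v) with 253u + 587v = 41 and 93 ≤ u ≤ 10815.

gcd(587, 253) = 1.
By Bézout, 253×(-58) + 587×(25) = 1.
Particular solution: (557, -240).
General solution: u = 557 + 587t, v = -240 - 253t for integer t.
93 ≤ 557 + 587t ≤ 10815 gives t ∈ [0, 17], which is 18 values.

18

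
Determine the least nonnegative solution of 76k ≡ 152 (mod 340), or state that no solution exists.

gcd(340, 76):
  340 = 4×76 + 36
  76 = 2×36 + 4
  36 = 9×4
so gcd(340, 76) = 4.
4 divides 152, so solutions exist.
Back-substitute for Bézout coefficients:
  4 = 76 - 2×36
  ... = 76×(9) + 340×(-2)
So 76×(9) ≡ 4 (mod 340); multiply by 38: k ≡ 342 (mod 85).
Smallest nonnegative: k = 342 mod 85 = 2.

2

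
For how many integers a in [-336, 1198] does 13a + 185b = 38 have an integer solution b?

gcd(185, 13) = 1  (185 = 14·13 + 3, 13 = 4·3 + 1, 3 = 3·1).
Back-substituting, 13·(57) + 185·(-4) = 1.
Scale by 38: particular solution (2166, -152); reduce a mod 185: (131, -9).
General solution: a = 131 + 185t, b = -9 - 13t for integer t.
-336 ≤ 131 + 185t ≤ 1198 gives t ∈ [-2, 5], which is 8 values.

8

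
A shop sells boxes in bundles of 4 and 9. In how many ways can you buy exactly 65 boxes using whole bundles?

Need nonnegative integers with 4j + 9k = 65.
gcd(4, 9) = 1, and 4·(-2) + 9·(1) = 1.
So (j₀, k₀) = (-130, 65); general j = -130 + 9t, k = 65 - 4t.
j ≥ 0 ⇒ t ≥ 15; k ≥ 0 ⇒ t ≤ 16. That's 2 values of t.

2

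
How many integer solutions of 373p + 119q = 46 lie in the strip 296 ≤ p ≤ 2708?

gcd(373, 119):
  373 = 3·119 + 16
  119 = 7·16 + 7
  16 = 2·7 + 2
  7 = 3·2 + 1
  2 = 2·1
so gcd(373, 119) = 1.
Back-substitute for Bézout coefficients:
  1 = 7 - 3·2
  ... = 373·(-52) + 119·(163)
Scale by 46: particular solution (-2392, 7498); reduce p mod 119: (107, -335).
General solution: p = 107 + 119t, q = -335 - 373t for integer t.
296 ≤ 107 + 119t ≤ 2708 gives t ∈ [2, 21], which is 20 values.

20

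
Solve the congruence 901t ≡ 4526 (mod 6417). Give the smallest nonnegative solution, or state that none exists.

gcd(6417, 901) = 1  (6417 = 7·901 + 110, 901 = 8·110 + 21, 110 = 5·21 + 5, 21 = 4·5 + 1, 5 = 5·1).
1 divides 4526, so solutions exist.
Back-substituting, 901·(1225) + 6417·(-172) = 1.
So 901·(1225) ≡ 1 (mod 6417); multiply by 4526: t ≡ 5544350 (mod 6417).
Smallest nonnegative: t = 5544350 mod 6417 = 62.

62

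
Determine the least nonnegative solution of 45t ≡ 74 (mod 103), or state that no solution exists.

gcd(103, 45) = 1  (103 = 2·45 + 13, 45 = 3·13 + 6, 13 = 2·6 + 1, 6 = 6·1).
1 divides 74, so solutions exist.
Back-substituting, 45·(-16) + 103·(7) = 1.
So 45·(-16) ≡ 1 (mod 103); multiply by 74: t ≡ -1184 (mod 103).
Smallest nonnegative: t = -1184 mod 103 = 52.

52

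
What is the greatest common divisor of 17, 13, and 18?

1

gcd(17, 13) = 1.
gcd(1, 18) = 1.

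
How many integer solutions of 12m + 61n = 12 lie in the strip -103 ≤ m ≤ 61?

gcd(61, 12):
  61 = 5×12 + 1
  12 = 12×1
so gcd(61, 12) = 1.
Back-substitute for Bézout coefficients:
  1 = 61 - 5×12
  ... = 12×(-5) + 61×(1)
Scale by 12: particular solution (-60, 12); reduce m mod 61: (1, 0).
General solution: m = 1 + 61t, n = 0 - 12t for integer t.
-103 ≤ 1 + 61t ≤ 61 gives t ∈ [-1, 0], which is 2 values.

2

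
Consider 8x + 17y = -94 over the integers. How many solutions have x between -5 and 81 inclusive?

5

gcd(17, 8):
  17 = 2·8 + 1
  8 = 8·1
so gcd(17, 8) = 1.
Back-substitute for Bézout coefficients:
  1 = 17 - 2·8
  ... = 8·(-2) + 17·(1)
Scale by -94: particular solution (188, -94); reduce x mod 17: (1, -6).
General solution: x = 1 + 17t, y = -6 - 8t for integer t.
-5 ≤ 1 + 17t ≤ 81 gives t ∈ [0, 4], which is 5 values.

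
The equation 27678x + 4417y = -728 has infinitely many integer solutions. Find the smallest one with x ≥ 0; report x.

390

gcd(27678, 4417):
  27678 = 6×4417 + 1176
  4417 = 3×1176 + 889
  1176 = 1×889 + 287
  889 = 3×287 + 28
  287 = 10×28 + 7
  28 = 4×7
so gcd(27678, 4417) = 7.
7 divides -728, so solutions exist.
Back-substitute for Bézout coefficients:
  7 = 287 - 10×28
  ... = 27678×(154) + 4417×(-965)
Scale by -728/7 = -104: (x₀, y₀) = (-16016, 100360).
General solution: x = -16016 + 631t, y = 100360 - 3954t for integer t.
x ≥ 0: smallest is -16016 mod 631 = 390 (at t = 26), with y = -2444.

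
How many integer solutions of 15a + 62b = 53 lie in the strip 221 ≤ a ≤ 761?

gcd(62, 15) = 1.
By Bézout, 15·(29) + 62·(-7) = 1.
Particular solution: (49, -11).
General solution: a = 49 + 62t, b = -11 - 15t for integer t.
221 ≤ 49 + 62t ≤ 761 gives t ∈ [3, 11], which is 9 values.

9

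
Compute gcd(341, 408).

gcd(408, 341):
  408 = 1*341 + 67
  341 = 5*67 + 6
  67 = 11*6 + 1
  6 = 6*1
so gcd(408, 341) = 1.

1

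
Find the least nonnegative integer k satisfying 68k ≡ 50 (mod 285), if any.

160

gcd(285, 68) = 1.
1 divides 50, so solutions exist.
By Bézout, 68·(-88) + 285·(21) = 1.
So 68·(-88) ≡ 1 (mod 285); multiply by 50: k ≡ -4400 (mod 285).
Smallest nonnegative: k = -4400 mod 285 = 160.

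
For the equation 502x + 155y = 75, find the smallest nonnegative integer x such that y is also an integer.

90

gcd(502, 155) = 1  (502 = 3*155 + 37, 155 = 4*37 + 7, 37 = 5*7 + 2, 7 = 3*2 + 1, 2 = 2*1).
1 divides 75, so solutions exist.
Back-substituting, 502*(-67) + 155*(217) = 1.
Scale by 75/1 = 75: (x₀, y₀) = (-5025, 16275).
General solution: x = -5025 + 155t, y = 16275 - 502t for integer t.
x ≥ 0: smallest is -5025 mod 155 = 90 (at t = 33), with y = -291.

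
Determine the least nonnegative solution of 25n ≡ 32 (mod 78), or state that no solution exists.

gcd(78, 25) = 1.
1 divides 32, so solutions exist.
By Bézout, 25*(25) + 78*(-8) = 1.
So 25*(25) ≡ 1 (mod 78); multiply by 32: n ≡ 800 (mod 78).
Smallest nonnegative: n = 800 mod 78 = 20.

20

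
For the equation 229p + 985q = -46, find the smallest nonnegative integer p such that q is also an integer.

gcd(985, 229) = 1  (985 = 4×229 + 69, 229 = 3×69 + 22, 69 = 3×22 + 3, 22 = 7×3 + 1, 3 = 3×1).
1 divides -46, so solutions exist.
Back-substituting, 229×(314) + 985×(-73) = 1.
Scale by -46/1 = -46: (p₀, q₀) = (-14444, 3358).
General solution: p = -14444 + 985t, q = 3358 - 229t for integer t.
p ≥ 0: smallest is -14444 mod 985 = 331 (at t = 15), with q = -77.

331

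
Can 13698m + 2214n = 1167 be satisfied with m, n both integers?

gcd(13698, 2214) = 18  (13698 = 6*2214 + 414, 2214 = 5*414 + 144, 414 = 2*144 + 126, 144 = 1*126 + 18, 126 = 7*18).
18 does not divide 1167 (remainder 15), so no integer solutions.

no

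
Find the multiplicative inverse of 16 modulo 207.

13

gcd(207, 16) = 1  (207 = 12*16 + 15, 16 = 1*15 + 1, 15 = 15*1).
Back-substituting, 16*(13) + 207*(-1) = 1.
So 16*13 ≡ 1 (mod 207), and 13 mod 207 = 13.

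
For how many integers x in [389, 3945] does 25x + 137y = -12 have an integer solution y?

26

gcd(137, 25) = 1.
By Bézout, 25*(11) + 137*(-2) = 1.
Particular solution: (5, -1).
General solution: x = 5 + 137t, y = -1 - 25t for integer t.
389 ≤ 5 + 137t ≤ 3945 gives t ∈ [3, 28], which is 26 values.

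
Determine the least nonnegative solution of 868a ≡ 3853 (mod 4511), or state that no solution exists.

72

gcd(4511, 868) = 1  (4511 = 5*868 + 171, 868 = 5*171 + 13, 171 = 13*13 + 2, 13 = 6*2 + 1, 2 = 2*1).
1 divides 3853, so solutions exist.
Back-substituting, 868*(2084) + 4511*(-401) = 1.
So 868*(2084) ≡ 1 (mod 4511); multiply by 3853: a ≡ 8029652 (mod 4511).
Smallest nonnegative: a = 8029652 mod 4511 = 72.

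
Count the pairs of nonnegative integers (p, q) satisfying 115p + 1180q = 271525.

10

gcd(1180, 115) = 5  (1180 = 10×115 + 30, 115 = 3×30 + 25, 30 = 1×25 + 5, 25 = 5×5).
Back-substituting, 115×(-41) + 1180×(4) = 5.
Scale by 54305: one solution is (-2226505, 217220). Reduce p mod 236: (155, 215).
General: p = 155 + 236t, q = 215 - 23t.
p ≥ 0 ⇒ t ≥ 0; q ≥ 0 ⇒ t ≤ 9. So t ∈ [0, 9]: 10 solutions.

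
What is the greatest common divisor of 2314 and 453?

gcd(2314, 453) = 1  (2314 = 5*453 + 49, 453 = 9*49 + 12, 49 = 4*12 + 1, 12 = 12*1).

1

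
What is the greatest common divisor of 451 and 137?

1

gcd(451, 137) = 1  (451 = 3·137 + 40, 137 = 3·40 + 17, 40 = 2·17 + 6, 17 = 2·6 + 5, 6 = 1·5 + 1, 5 = 5·1).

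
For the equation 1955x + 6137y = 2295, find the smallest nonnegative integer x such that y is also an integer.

268

gcd(6137, 1955):
  6137 = 3·1955 + 272
  1955 = 7·272 + 51
  272 = 5·51 + 17
  51 = 3·17
so gcd(6137, 1955) = 17.
17 divides 2295, so solutions exist.
Back-substitute for Bézout coefficients:
  17 = 272 - 5·51
  ... = 1955·(-113) + 6137·(36)
Scale by 2295/17 = 135: (x₀, y₀) = (-15255, 4860).
General solution: x = -15255 + 361t, y = 4860 - 115t for integer t.
x ≥ 0: smallest is -15255 mod 361 = 268 (at t = 43), with y = -85.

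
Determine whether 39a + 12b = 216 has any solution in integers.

gcd(39, 12) = 3  (39 = 3×12 + 3, 12 = 4×3).
3 divides 216, so integer solutions exist.

yes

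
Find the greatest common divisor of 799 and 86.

1

gcd(799, 86):
  799 = 9·86 + 25
  86 = 3·25 + 11
  25 = 2·11 + 3
  11 = 3·3 + 2
  3 = 1·2 + 1
  2 = 2·1
so gcd(799, 86) = 1.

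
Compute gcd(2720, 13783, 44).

1

gcd(13783, 2720) = 1.
gcd(1, 44) = 1.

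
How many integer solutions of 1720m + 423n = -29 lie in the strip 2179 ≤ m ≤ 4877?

6

gcd(1720, 423):
  1720 = 4×423 + 28
  423 = 15×28 + 3
  28 = 9×3 + 1
  3 = 3×1
so gcd(1720, 423) = 1.
Back-substitute for Bézout coefficients:
  1 = 28 - 9×3
  ... = 1720×(136) + 423×(-553)
Scale by -29: particular solution (-3944, 16037); reduce m mod 423: (286, -1163).
General solution: m = 286 + 423t, n = -1163 - 1720t for integer t.
2179 ≤ 286 + 423t ≤ 4877 gives t ∈ [5, 10], which is 6 values.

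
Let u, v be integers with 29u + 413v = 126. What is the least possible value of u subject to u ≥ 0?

gcd(413, 29):
  413 = 14*29 + 7
  29 = 4*7 + 1
  7 = 7*1
so gcd(413, 29) = 1.
1 divides 126, so solutions exist.
Back-substitute for Bézout coefficients:
  1 = 29 - 4*7
  ... = 29*(57) + 413*(-4)
Scale by 126/1 = 126: (u₀, v₀) = (7182, -504).
General solution: u = 7182 + 413t, v = -504 - 29t for integer t.
u ≥ 0: smallest is 7182 mod 413 = 161 (at t = -17), with v = -11.

161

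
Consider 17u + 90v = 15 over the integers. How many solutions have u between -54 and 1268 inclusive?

gcd(90, 17) = 1  (90 = 5·17 + 5, 17 = 3·5 + 2, 5 = 2·2 + 1, 2 = 2·1).
Back-substituting, 17·(-37) + 90·(7) = 1.
Scale by 15: particular solution (-555, 105); reduce u mod 90: (75, -14).
General solution: u = 75 + 90t, v = -14 - 17t for integer t.
-54 ≤ 75 + 90t ≤ 1268 gives t ∈ [-1, 13], which is 15 values.

15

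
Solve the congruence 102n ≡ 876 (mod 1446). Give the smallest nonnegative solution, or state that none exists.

gcd(1446, 102):
  1446 = 14*102 + 18
  102 = 5*18 + 12
  18 = 1*12 + 6
  12 = 2*6
so gcd(1446, 102) = 6.
6 divides 876, so solutions exist.
Back-substitute for Bézout coefficients:
  6 = 18 - 1*12
  ... = 102*(-85) + 1446*(6)
So 102*(-85) ≡ 6 (mod 1446); multiply by 146: n ≡ -12410 (mod 241).
Smallest nonnegative: n = -12410 mod 241 = 122.

122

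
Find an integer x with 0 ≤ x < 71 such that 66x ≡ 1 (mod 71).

gcd(71, 66):
  71 = 1*66 + 5
  66 = 13*5 + 1
  5 = 5*1
so gcd(71, 66) = 1.
Back-substitute for Bézout coefficients:
  1 = 66 - 13*5
  ... = 66*(14) + 71*(-13)
So 66*14 ≡ 1 (mod 71), and 14 mod 71 = 14.

14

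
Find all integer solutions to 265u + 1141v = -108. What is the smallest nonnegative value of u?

766

gcd(1141, 265) = 1  (1141 = 4*265 + 81, 265 = 3*81 + 22, 81 = 3*22 + 15, 22 = 1*15 + 7, 15 = 2*7 + 1, 7 = 7*1).
1 divides -108, so solutions exist.
Back-substituting, 265*(-155) + 1141*(36) = 1.
Scale by -108/1 = -108: (u₀, v₀) = (16740, -3888).
General solution: u = 16740 + 1141t, v = -3888 - 265t for integer t.
u ≥ 0: smallest is 16740 mod 1141 = 766 (at t = -14), with v = -178.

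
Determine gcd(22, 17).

1

gcd(22, 17):
  22 = 1×17 + 5
  17 = 3×5 + 2
  5 = 2×2 + 1
  2 = 2×1
so gcd(22, 17) = 1.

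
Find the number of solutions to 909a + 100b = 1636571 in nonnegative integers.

18

gcd(909, 100) = 1.
By Bézout, 909*(-11) + 100*(100) = 1.
One solution: (19, 16193).
General: a = 19 + 100t, b = 16193 - 909t.
a ≥ 0 ⇒ t ≥ 0; b ≥ 0 ⇒ t ≤ 17. So t ∈ [0, 17]: 18 solutions.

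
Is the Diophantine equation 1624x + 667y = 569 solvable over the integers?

gcd(1624, 667):
  1624 = 2*667 + 290
  667 = 2*290 + 87
  290 = 3*87 + 29
  87 = 3*29
so gcd(1624, 667) = 29.
29 does not divide 569 (remainder 18), so no integer solutions.

no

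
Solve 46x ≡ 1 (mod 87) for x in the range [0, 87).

gcd(87, 46) = 1  (87 = 1*46 + 41, 46 = 1*41 + 5, 41 = 8*5 + 1, 5 = 5*1).
Back-substituting, 46*(-17) + 87*(9) = 1.
So 46*-17 ≡ 1 (mod 87), and -17 mod 87 = 70.

70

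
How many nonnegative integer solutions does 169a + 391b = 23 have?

0

gcd(391, 169):
  391 = 2×169 + 53
  169 = 3×53 + 10
  53 = 5×10 + 3
  10 = 3×3 + 1
  3 = 3×1
so gcd(391, 169) = 1.
Back-substitute for Bézout coefficients:
  1 = 10 - 3×3
  ... = 169×(118) + 391×(-51)
Scale by 23: one solution is (2714, -1173). Reduce a mod 391: (368, -159).
General: a = 368 + 391t, b = -159 - 169t.
a ≥ 0 ⇒ t ≥ 0; b ≥ 0 ⇒ t ≤ -1. So t ∈ [0, -1]: 0 solutions.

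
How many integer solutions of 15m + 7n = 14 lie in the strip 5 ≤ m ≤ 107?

gcd(15, 7) = 1.
By Bézout, 15×(1) + 7×(-2) = 1.
Particular solution: (0, 2).
General solution: m = 0 + 7t, n = 2 - 15t for integer t.
5 ≤ 0 + 7t ≤ 107 gives t ∈ [1, 15], which is 15 values.

15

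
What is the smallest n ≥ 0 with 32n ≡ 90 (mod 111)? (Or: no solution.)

gcd(111, 32) = 1.
1 divides 90, so solutions exist.
By Bézout, 32×(-52) + 111×(15) = 1.
So 32×(-52) ≡ 1 (mod 111); multiply by 90: n ≡ -4680 (mod 111).
Smallest nonnegative: n = -4680 mod 111 = 93.

93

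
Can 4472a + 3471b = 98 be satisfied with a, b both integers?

no

gcd(4472, 3471) = 13  (4472 = 1·3471 + 1001, 3471 = 3·1001 + 468, 1001 = 2·468 + 65, 468 = 7·65 + 13, 65 = 5·13).
13 does not divide 98 (remainder 7), so no integer solutions.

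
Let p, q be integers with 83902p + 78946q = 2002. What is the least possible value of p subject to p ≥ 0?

gcd(83902, 78946):
  83902 = 1×78946 + 4956
  78946 = 15×4956 + 4606
  4956 = 1×4606 + 350
  4606 = 13×350 + 56
  350 = 6×56 + 14
  56 = 4×14
so gcd(83902, 78946) = 14.
14 divides 2002, so solutions exist.
Back-substitute for Bézout coefficients:
  14 = 350 - 6×56
  ... = 83902×(1354) + 78946×(-1439)
Scale by 2002/14 = 143: (p₀, q₀) = (193622, -205777).
General solution: p = 193622 + 5639t, q = -205777 - 5993t for integer t.
p ≥ 0: smallest is 193622 mod 5639 = 1896 (at t = -34), with q = -2015.

1896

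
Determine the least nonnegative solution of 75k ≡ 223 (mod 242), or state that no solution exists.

103

gcd(242, 75) = 1.
1 divides 223, so solutions exist.
By Bézout, 75*(71) + 242*(-22) = 1.
So 75*(71) ≡ 1 (mod 242); multiply by 223: k ≡ 15833 (mod 242).
Smallest nonnegative: k = 15833 mod 242 = 103.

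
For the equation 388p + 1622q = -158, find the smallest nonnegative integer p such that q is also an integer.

gcd(1622, 388) = 2.
2 divides -158, so solutions exist.
By Bézout, 388·(-255) + 1622·(61) = 2.
Scale by -158/2 = -79: (p₀, q₀) = (20145, -4819).
General solution: p = 20145 + 811t, q = -4819 - 194t for integer t.
p ≥ 0: smallest is 20145 mod 811 = 681 (at t = -24), with q = -163.

681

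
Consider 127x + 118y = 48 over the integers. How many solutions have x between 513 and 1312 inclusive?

7

gcd(127, 118) = 1  (127 = 1×118 + 9, 118 = 13×9 + 1, 9 = 9×1).
Back-substituting, 127×(-13) + 118×(14) = 1.
Scale by 48: particular solution (-624, 672); reduce x mod 118: (84, -90).
General solution: x = 84 + 118t, y = -90 - 127t for integer t.
513 ≤ 84 + 118t ≤ 1312 gives t ∈ [4, 10], which is 7 values.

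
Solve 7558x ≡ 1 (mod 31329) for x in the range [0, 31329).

27445

gcd(31329, 7558):
  31329 = 4*7558 + 1097
  7558 = 6*1097 + 976
  1097 = 1*976 + 121
  976 = 8*121 + 8
  121 = 15*8 + 1
  8 = 8*1
so gcd(31329, 7558) = 1.
Back-substitute for Bézout coefficients:
  1 = 121 - 15*8
  ... = 7558*(-3884) + 31329*(937)
So 7558*-3884 ≡ 1 (mod 31329), and -3884 mod 31329 = 27445.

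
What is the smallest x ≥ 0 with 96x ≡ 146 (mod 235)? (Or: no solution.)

gcd(235, 96):
  235 = 2×96 + 43
  96 = 2×43 + 10
  43 = 4×10 + 3
  10 = 3×3 + 1
  3 = 3×1
so gcd(235, 96) = 1.
1 divides 146, so solutions exist.
Back-substitute for Bézout coefficients:
  1 = 10 - 3×3
  ... = 96×(71) + 235×(-29)
So 96×(71) ≡ 1 (mod 235); multiply by 146: x ≡ 10366 (mod 235).
Smallest nonnegative: x = 10366 mod 235 = 26.

26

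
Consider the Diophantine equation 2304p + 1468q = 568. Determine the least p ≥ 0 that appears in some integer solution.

gcd(2304, 1468) = 4.
4 divides 568, so solutions exist.
By Bézout, 2304×(72) + 1468×(-113) = 4.
Scale by 568/4 = 142: (p₀, q₀) = (10224, -16046).
General solution: p = 10224 + 367t, q = -16046 - 576t for integer t.
p ≥ 0: smallest is 10224 mod 367 = 315 (at t = -27), with q = -494.

315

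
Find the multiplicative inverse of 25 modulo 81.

gcd(81, 25):
  81 = 3*25 + 6
  25 = 4*6 + 1
  6 = 6*1
so gcd(81, 25) = 1.
Back-substitute for Bézout coefficients:
  1 = 25 - 4*6
  ... = 25*(13) + 81*(-4)
So 25*13 ≡ 1 (mod 81), and 13 mod 81 = 13.

13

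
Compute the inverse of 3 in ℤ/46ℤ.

gcd(46, 3):
  46 = 15×3 + 1
  3 = 3×1
so gcd(46, 3) = 1.
Back-substitute for Bézout coefficients:
  1 = 46 - 15×3
  ... = 3×(-15) + 46×(1)
So 3×-15 ≡ 1 (mod 46), and -15 mod 46 = 31.

31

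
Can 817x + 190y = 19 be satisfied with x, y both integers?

yes

gcd(817, 190):
  817 = 4·190 + 57
  190 = 3·57 + 19
  57 = 3·19
so gcd(817, 190) = 19.
19 divides 19, so integer solutions exist.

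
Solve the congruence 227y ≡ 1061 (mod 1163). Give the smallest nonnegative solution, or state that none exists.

932

gcd(1163, 227) = 1.
1 divides 1061, so solutions exist.
By Bézout, 227·(-374) + 1163·(73) = 1.
So 227·(-374) ≡ 1 (mod 1163); multiply by 1061: y ≡ -396814 (mod 1163).
Smallest nonnegative: y = -396814 mod 1163 = 932.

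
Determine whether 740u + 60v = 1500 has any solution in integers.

yes

gcd(740, 60) = 20  (740 = 12×60 + 20, 60 = 3×20).
20 divides 1500, so integer solutions exist.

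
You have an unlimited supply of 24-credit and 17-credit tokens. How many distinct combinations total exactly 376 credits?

1

Need nonnegative integers with 24j + 17k = 376.
gcd(24, 17) = 1, and 24·(5) + 17·(-7) = 1.
So (j₀, k₀) = (1880, -2632); general j = 1880 + 17t, k = -2632 - 24t.
j ≥ 0 ⇒ t ≥ -110; k ≥ 0 ⇒ t ≤ -110. That's 1 value of t.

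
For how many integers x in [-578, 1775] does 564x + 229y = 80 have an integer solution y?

10

gcd(564, 229):
  564 = 2×229 + 106
  229 = 2×106 + 17
  106 = 6×17 + 4
  17 = 4×4 + 1
  4 = 4×1
so gcd(564, 229) = 1.
Back-substitute for Bézout coefficients:
  1 = 17 - 4×4
  ... = 564×(-54) + 229×(133)
Scale by 80: particular solution (-4320, 10640); reduce x mod 229: (31, -76).
General solution: x = 31 + 229t, y = -76 - 564t for integer t.
-578 ≤ 31 + 229t ≤ 1775 gives t ∈ [-2, 7], which is 10 values.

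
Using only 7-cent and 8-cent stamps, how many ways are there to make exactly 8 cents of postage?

Need nonnegative integers with 7j + 8k = 8.
gcd(7, 8) = 1, and 7·(-1) + 8·(1) = 1.
So (j₀, k₀) = (-8, 8); general j = -8 + 8t, k = 8 - 7t.
j ≥ 0 ⇒ t ≥ 1; k ≥ 0 ⇒ t ≤ 1. That's 1 value of t.

1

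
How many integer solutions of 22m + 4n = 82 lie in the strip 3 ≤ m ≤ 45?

gcd(22, 4) = 2  (22 = 5*4 + 2, 4 = 2*2).
Back-substituting, 22*(1) + 4*(-5) = 2.
Scale by 41: particular solution (41, -205); reduce m mod 2: (1, 15).
General solution: m = 1 + 2t, n = 15 - 11t for integer t.
3 ≤ 1 + 2t ≤ 45 gives t ∈ [1, 22], which is 22 values.

22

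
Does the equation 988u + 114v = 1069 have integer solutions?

gcd(988, 114) = 38  (988 = 8×114 + 76, 114 = 1×76 + 38, 76 = 2×38).
38 does not divide 1069 (remainder 5), so no integer solutions.

no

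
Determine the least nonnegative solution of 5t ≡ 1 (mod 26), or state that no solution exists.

21

gcd(26, 5) = 1  (26 = 5·5 + 1, 5 = 5·1).
1 divides 1, so solutions exist.
Back-substituting, 5·(-5) + 26·(1) = 1.
So 5·(-5) ≡ 1 (mod 26); multiply by 1: t ≡ -5 (mod 26).
Smallest nonnegative: t = -5 mod 26 = 21.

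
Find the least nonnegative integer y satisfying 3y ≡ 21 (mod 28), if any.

gcd(28, 3):
  28 = 9·3 + 1
  3 = 3·1
so gcd(28, 3) = 1.
1 divides 21, so solutions exist.
Back-substitute for Bézout coefficients:
  1 = 28 - 9·3
  ... = 3·(-9) + 28·(1)
So 3·(-9) ≡ 1 (mod 28); multiply by 21: y ≡ -189 (mod 28).
Smallest nonnegative: y = -189 mod 28 = 7.

7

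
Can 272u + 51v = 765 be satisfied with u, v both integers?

yes

gcd(272, 51) = 17  (272 = 5·51 + 17, 51 = 3·17).
17 divides 765, so integer solutions exist.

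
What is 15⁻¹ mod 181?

gcd(181, 15):
  181 = 12*15 + 1
  15 = 15*1
so gcd(181, 15) = 1.
Back-substitute for Bézout coefficients:
  1 = 181 - 12*15
  ... = 15*(-12) + 181*(1)
So 15*-12 ≡ 1 (mod 181), and -12 mod 181 = 169.

169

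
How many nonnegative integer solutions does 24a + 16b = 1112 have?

gcd(24, 16) = 8  (24 = 1*16 + 8, 16 = 2*8).
Back-substituting, 24*(1) + 16*(-1) = 8.
Scale by 139: one solution is (139, -139). Reduce a mod 2: (1, 68).
General: a = 1 + 2t, b = 68 - 3t.
a ≥ 0 ⇒ t ≥ 0; b ≥ 0 ⇒ t ≤ 22. So t ∈ [0, 22]: 23 solutions.

23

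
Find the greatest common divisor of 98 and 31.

gcd(98, 31):
  98 = 3·31 + 5
  31 = 6·5 + 1
  5 = 5·1
so gcd(98, 31) = 1.

1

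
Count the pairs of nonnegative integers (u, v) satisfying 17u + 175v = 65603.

23

gcd(175, 17):
  175 = 10*17 + 5
  17 = 3*5 + 2
  5 = 2*2 + 1
  2 = 2*1
so gcd(175, 17) = 1.
Back-substitute for Bézout coefficients:
  1 = 5 - 2*2
  ... = 17*(-72) + 175*(7)
Scale by 65603: one solution is (-4723416, 459221). Reduce u mod 175: (9, 374).
General: u = 9 + 175t, v = 374 - 17t.
u ≥ 0 ⇒ t ≥ 0; v ≥ 0 ⇒ t ≤ 22. So t ∈ [0, 22]: 23 solutions.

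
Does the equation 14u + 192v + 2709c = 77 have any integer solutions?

gcd(192, 14) = 2.
gcd(2, 2709) = 1.
1 divides 77, so integer solutions exist.

yes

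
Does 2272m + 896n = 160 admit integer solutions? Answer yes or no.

yes

gcd(2272, 896) = 32  (2272 = 2×896 + 480, 896 = 1×480 + 416, 480 = 1×416 + 64, 416 = 6×64 + 32, 64 = 2×32).
32 divides 160, so integer solutions exist.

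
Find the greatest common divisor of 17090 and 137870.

gcd(137870, 17090) = 10  (137870 = 8×17090 + 1150, 17090 = 14×1150 + 990, 1150 = 1×990 + 160, 990 = 6×160 + 30, 160 = 5×30 + 10, 30 = 3×10).

10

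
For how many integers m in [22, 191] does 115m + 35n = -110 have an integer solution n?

24

gcd(115, 35) = 5  (115 = 3×35 + 10, 35 = 3×10 + 5, 10 = 2×5).
Back-substituting, 115×(-3) + 35×(10) = 5.
Scale by -22: particular solution (66, -220); reduce m mod 7: (3, -13).
General solution: m = 3 + 7t, n = -13 - 23t for integer t.
22 ≤ 3 + 7t ≤ 191 gives t ∈ [3, 26], which is 24 values.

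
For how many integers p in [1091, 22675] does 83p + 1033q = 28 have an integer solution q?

gcd(1033, 83) = 1  (1033 = 12·83 + 37, 83 = 2·37 + 9, 37 = 4·9 + 1, 9 = 9·1).
Back-substituting, 83·(-112) + 1033·(9) = 1.
Scale by 28: particular solution (-3136, 252); reduce p mod 1033: (996, -80).
General solution: p = 996 + 1033t, q = -80 - 83t for integer t.
1091 ≤ 996 + 1033t ≤ 22675 gives t ∈ [1, 20], which is 20 values.

20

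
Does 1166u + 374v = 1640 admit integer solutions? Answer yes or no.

no

gcd(1166, 374) = 22.
22 does not divide 1640 (remainder 12), so no integer solutions.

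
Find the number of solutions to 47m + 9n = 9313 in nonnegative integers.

22

gcd(47, 9):
  47 = 5×9 + 2
  9 = 4×2 + 1
  2 = 2×1
so gcd(47, 9) = 1.
Back-substitute for Bézout coefficients:
  1 = 9 - 4×2
  ... = 47×(-4) + 9×(21)
Scale by 9313: one solution is (-37252, 195573). Reduce m mod 9: (8, 993).
General: m = 8 + 9t, n = 993 - 47t.
m ≥ 0 ⇒ t ≥ 0; n ≥ 0 ⇒ t ≤ 21. So t ∈ [0, 21]: 22 solutions.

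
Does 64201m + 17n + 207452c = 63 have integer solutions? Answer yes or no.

gcd(64201, 17):
  64201 = 3776*17 + 9
  17 = 1*9 + 8
  9 = 1*8 + 1
  8 = 8*1
so gcd(64201, 17) = 1.
gcd(1, 207452) = 1.
1 divides 63, so integer solutions exist.

yes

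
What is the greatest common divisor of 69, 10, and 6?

gcd(69, 10) = 1.
gcd(1, 6) = 1.

1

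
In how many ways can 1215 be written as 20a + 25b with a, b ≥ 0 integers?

12

gcd(25, 20) = 5  (25 = 1·20 + 5, 20 = 4·5).
Back-substituting, 20·(-1) + 25·(1) = 5.
Scale by 243: one solution is (-243, 243). Reduce a mod 5: (2, 47).
General: a = 2 + 5t, b = 47 - 4t.
a ≥ 0 ⇒ t ≥ 0; b ≥ 0 ⇒ t ≤ 11. So t ∈ [0, 11]: 12 solutions.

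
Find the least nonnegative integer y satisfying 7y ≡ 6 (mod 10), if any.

8

gcd(10, 7) = 1.
1 divides 6, so solutions exist.
By Bézout, 7*(3) + 10*(-2) = 1.
So 7*(3) ≡ 1 (mod 10); multiply by 6: y ≡ 18 (mod 10).
Smallest nonnegative: y = 18 mod 10 = 8.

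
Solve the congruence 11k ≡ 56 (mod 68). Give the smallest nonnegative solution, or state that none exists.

36

gcd(68, 11) = 1.
1 divides 56, so solutions exist.
By Bézout, 11×(31) + 68×(-5) = 1.
So 11×(31) ≡ 1 (mod 68); multiply by 56: k ≡ 1736 (mod 68).
Smallest nonnegative: k = 1736 mod 68 = 36.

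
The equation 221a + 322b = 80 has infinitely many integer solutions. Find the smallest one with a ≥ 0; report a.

gcd(322, 221) = 1.
1 divides 80, so solutions exist.
By Bézout, 221*(51) + 322*(-35) = 1.
Scale by 80/1 = 80: (a₀, b₀) = (4080, -2800).
General solution: a = 4080 + 322t, b = -2800 - 221t for integer t.
a ≥ 0: smallest is 4080 mod 322 = 216 (at t = -12), with b = -148.

216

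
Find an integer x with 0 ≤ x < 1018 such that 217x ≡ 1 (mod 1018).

gcd(1018, 217) = 1  (1018 = 4×217 + 150, 217 = 1×150 + 67, 150 = 2×67 + 16, 67 = 4×16 + 3, 16 = 5×3 + 1, 3 = 3×1).
Back-substituting, 217×(-319) + 1018×(68) = 1.
So 217×-319 ≡ 1 (mod 1018), and -319 mod 1018 = 699.

699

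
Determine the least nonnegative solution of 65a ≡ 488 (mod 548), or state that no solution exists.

252

gcd(548, 65) = 1.
1 divides 488, so solutions exist.
By Bézout, 65·(-59) + 548·(7) = 1.
So 65·(-59) ≡ 1 (mod 548); multiply by 488: a ≡ -28792 (mod 548).
Smallest nonnegative: a = -28792 mod 548 = 252.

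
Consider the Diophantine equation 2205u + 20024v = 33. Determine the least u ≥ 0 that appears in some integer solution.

gcd(20024, 2205):
  20024 = 9*2205 + 179
  2205 = 12*179 + 57
  179 = 3*57 + 8
  57 = 7*8 + 1
  8 = 8*1
so gcd(20024, 2205) = 1.
1 divides 33, so solutions exist.
Back-substitute for Bézout coefficients:
  1 = 57 - 7*8
  ... = 2205*(2461) + 20024*(-271)
Scale by 33/1 = 33: (u₀, v₀) = (81213, -8943).
General solution: u = 81213 + 20024t, v = -8943 - 2205t for integer t.
u ≥ 0: smallest is 81213 mod 20024 = 1117 (at t = -4), with v = -123.

1117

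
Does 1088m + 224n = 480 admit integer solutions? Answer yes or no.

gcd(1088, 224):
  1088 = 4·224 + 192
  224 = 1·192 + 32
  192 = 6·32
so gcd(1088, 224) = 32.
32 divides 480, so integer solutions exist.

yes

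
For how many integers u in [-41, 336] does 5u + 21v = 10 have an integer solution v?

gcd(21, 5):
  21 = 4*5 + 1
  5 = 5*1
so gcd(21, 5) = 1.
Back-substitute for Bézout coefficients:
  1 = 21 - 4*5
  ... = 5*(-4) + 21*(1)
Scale by 10: particular solution (-40, 10); reduce u mod 21: (2, 0).
General solution: u = 2 + 21t, v = 0 - 5t for integer t.
-41 ≤ 2 + 21t ≤ 336 gives t ∈ [-2, 15], which is 18 values.

18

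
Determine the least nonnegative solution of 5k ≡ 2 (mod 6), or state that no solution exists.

4

gcd(6, 5) = 1.
1 divides 2, so solutions exist.
By Bézout, 5×(-1) + 6×(1) = 1.
So 5×(-1) ≡ 1 (mod 6); multiply by 2: k ≡ -2 (mod 6).
Smallest nonnegative: k = -2 mod 6 = 4.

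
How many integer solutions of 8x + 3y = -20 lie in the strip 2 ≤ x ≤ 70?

gcd(8, 3):
  8 = 2·3 + 2
  3 = 1·2 + 1
  2 = 2·1
so gcd(8, 3) = 1.
Back-substitute for Bézout coefficients:
  1 = 3 - 1·2
  ... = 8·(-1) + 3·(3)
Scale by -20: particular solution (20, -60); reduce x mod 3: (2, -12).
General solution: x = 2 + 3t, y = -12 - 8t for integer t.
2 ≤ 2 + 3t ≤ 70 gives t ∈ [0, 22], which is 23 values.

23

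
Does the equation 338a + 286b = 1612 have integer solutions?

yes

gcd(338, 286) = 26.
26 divides 1612, so integer solutions exist.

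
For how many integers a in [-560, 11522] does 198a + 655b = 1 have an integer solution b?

18

gcd(655, 198) = 1.
By Bézout, 198·(-43) + 655·(13) = 1.
Particular solution: (612, -185).
General solution: a = 612 + 655t, b = -185 - 198t for integer t.
-560 ≤ 612 + 655t ≤ 11522 gives t ∈ [-1, 16], which is 18 values.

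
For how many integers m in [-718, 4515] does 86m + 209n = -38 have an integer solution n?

gcd(209, 86) = 1.
By Bézout, 86*(-17) + 209*(7) = 1.
Particular solution: (19, -8).
General solution: m = 19 + 209t, n = -8 - 86t for integer t.
-718 ≤ 19 + 209t ≤ 4515 gives t ∈ [-3, 21], which is 25 values.

25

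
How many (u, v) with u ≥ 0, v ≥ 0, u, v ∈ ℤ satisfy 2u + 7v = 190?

gcd(7, 2) = 1.
By Bézout, 2*(-3) + 7*(1) = 1.
One solution: (4, 26).
General: u = 4 + 7t, v = 26 - 2t.
u ≥ 0 ⇒ t ≥ 0; v ≥ 0 ⇒ t ≤ 13. So t ∈ [0, 13]: 14 solutions.

14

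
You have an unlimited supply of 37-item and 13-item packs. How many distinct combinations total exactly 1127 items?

Need nonnegative integers with 37j + 13k = 1127.
gcd(37, 13) = 1, and 37·(6) + 13·(-17) = 1.
So (j₀, k₀) = (6762, -19159); general j = 6762 + 13t, k = -19159 - 37t.
j ≥ 0 ⇒ t ≥ -520; k ≥ 0 ⇒ t ≤ -518. That's 3 values of t.

3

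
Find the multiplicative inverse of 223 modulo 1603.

gcd(1603, 223):
  1603 = 7*223 + 42
  223 = 5*42 + 13
  42 = 3*13 + 3
  13 = 4*3 + 1
  3 = 3*1
so gcd(1603, 223) = 1.
Back-substitute for Bézout coefficients:
  1 = 13 - 4*3
  ... = 223*(496) + 1603*(-69)
So 223*496 ≡ 1 (mod 1603), and 496 mod 1603 = 496.

496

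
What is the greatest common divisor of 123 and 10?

1

gcd(123, 10):
  123 = 12·10 + 3
  10 = 3·3 + 1
  3 = 3·1
so gcd(123, 10) = 1.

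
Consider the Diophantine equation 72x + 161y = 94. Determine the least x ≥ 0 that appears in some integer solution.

gcd(161, 72):
  161 = 2*72 + 17
  72 = 4*17 + 4
  17 = 4*4 + 1
  4 = 4*1
so gcd(161, 72) = 1.
1 divides 94, so solutions exist.
Back-substitute for Bézout coefficients:
  1 = 17 - 4*4
  ... = 72*(-38) + 161*(17)
Scale by 94/1 = 94: (x₀, y₀) = (-3572, 1598).
General solution: x = -3572 + 161t, y = 1598 - 72t for integer t.
x ≥ 0: smallest is -3572 mod 161 = 131 (at t = 23), with y = -58.

131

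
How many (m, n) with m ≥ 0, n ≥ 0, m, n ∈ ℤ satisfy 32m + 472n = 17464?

gcd(472, 32) = 8.
By Bézout, 32·(15) + 472·(-1) = 8.
One solution: (0, 37).
General: m = 0 + 59t, n = 37 - 4t.
m ≥ 0 ⇒ t ≥ 0; n ≥ 0 ⇒ t ≤ 9. So t ∈ [0, 9]: 10 solutions.

10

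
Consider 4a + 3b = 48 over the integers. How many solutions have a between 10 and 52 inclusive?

gcd(4, 3) = 1.
By Bézout, 4*(1) + 3*(-1) = 1.
Particular solution: (0, 16).
General solution: a = 0 + 3t, b = 16 - 4t for integer t.
10 ≤ 0 + 3t ≤ 52 gives t ∈ [4, 17], which is 14 values.

14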